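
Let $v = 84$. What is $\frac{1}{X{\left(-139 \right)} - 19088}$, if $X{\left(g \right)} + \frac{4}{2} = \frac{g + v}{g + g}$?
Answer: $- \frac{278}{5306965} \approx -5.2384 \cdot 10^{-5}$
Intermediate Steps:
$X{\left(g \right)} = -2 + \frac{84 + g}{2 g}$ ($X{\left(g \right)} = -2 + \frac{g + 84}{g + g} = -2 + \frac{84 + g}{2 g}$)
$\frac{1}{X{\left(-139 \right)} - 19088} = \frac{1}{\left(- \frac{3}{2} + \frac{42}{-139}\right) - 19088} = \frac{1}{\left(- \frac{3}{2} + 42 \left(- \frac{1}{139}\right)\right) - 19088} = \frac{1}{\left(- \frac{3}{2} - \frac{42}{139}\right) - 19088} = \frac{1}{- \frac{501}{278} - 19088} = \frac{1}{- \frac{5306965}{278}} = - \frac{278}{5306965}$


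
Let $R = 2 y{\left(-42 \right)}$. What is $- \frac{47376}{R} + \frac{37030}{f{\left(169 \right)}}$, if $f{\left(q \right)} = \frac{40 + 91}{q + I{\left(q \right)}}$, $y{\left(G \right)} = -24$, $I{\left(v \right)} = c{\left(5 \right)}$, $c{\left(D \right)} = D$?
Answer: $\frac{6572517}{131} \approx 50172.0$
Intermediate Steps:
$I{\left(v \right)} = 5$
$R = -48$ ($R = 2 \left(-24\right) = -48$)
$f{\left(q \right)} = \frac{131}{5 + q}$ ($f{\left(q \right)} = \frac{40 + 91}{q + 5} = \frac{131}{5 + q}$)
$- \frac{47376}{R} + \frac{37030}{f{\left(169 \right)}} = - \frac{47376}{-48} + \frac{37030}{131 \frac{1}{5 + 169}} = \left(-47376\right) \left(- \frac{1}{48}\right) + \frac{37030}{131 \cdot \frac{1}{174}} = 987 + \frac{37030}{131 \cdot \frac{1}{174}} = 987 + \frac{37030}{\frac{131}{174}} = 987 + 37030 \cdot \frac{174}{131} = 987 + \frac{6443220}{131} = \frac{6572517}{131}$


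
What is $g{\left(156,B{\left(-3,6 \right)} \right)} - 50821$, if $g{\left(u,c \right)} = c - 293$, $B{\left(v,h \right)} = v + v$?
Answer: $-51120$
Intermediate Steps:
$B{\left(v,h \right)} = 2 v$
$g{\left(u,c \right)} = -293 + c$
$g{\left(156,B{\left(-3,6 \right)} \right)} - 50821 = \left(-293 + 2 \left(-3\right)\right) - 50821 = \left(-293 - 6\right) - 50821 = -299 - 50821 = -51120$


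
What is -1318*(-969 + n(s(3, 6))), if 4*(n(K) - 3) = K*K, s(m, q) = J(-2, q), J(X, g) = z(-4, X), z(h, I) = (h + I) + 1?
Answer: 2529901/2 ≈ 1.2650e+6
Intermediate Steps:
z(h, I) = 1 + I + h (z(h, I) = (I + h) + 1 = 1 + I + h)
J(X, g) = -3 + X (J(X, g) = 1 + X - 4 = -3 + X)
s(m, q) = -5 (s(m, q) = -3 - 2 = -5)
n(K) = 3 + K²/4 (n(K) = 3 + (K*K)/4 = 3 + K²/4)
-1318*(-969 + n(s(3, 6))) = -1318*(-969 + (3 + (¼)*(-5)²)) = -1318*(-969 + (3 + (¼)*25)) = -1318*(-969 + (3 + 25/4)) = -1318*(-969 + 37/4) = -1318*(-3839/4) = 2529901/2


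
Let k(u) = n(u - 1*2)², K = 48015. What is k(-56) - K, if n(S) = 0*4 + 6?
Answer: -47979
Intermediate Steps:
n(S) = 6 (n(S) = 0 + 6 = 6)
k(u) = 36 (k(u) = 6² = 36)
k(-56) - K = 36 - 1*48015 = 36 - 48015 = -47979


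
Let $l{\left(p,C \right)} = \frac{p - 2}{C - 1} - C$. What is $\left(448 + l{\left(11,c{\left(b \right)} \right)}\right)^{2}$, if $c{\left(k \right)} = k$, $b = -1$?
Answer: $\frac{790321}{4} \approx 1.9758 \cdot 10^{5}$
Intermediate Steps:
$l{\left(p,C \right)} = - C + \frac{-2 + p}{-1 + C}$ ($l{\left(p,C \right)} = \frac{-2 + p}{-1 + C} - C = - C + \frac{-2 + p}{-1 + C}$)
$\left(448 + l{\left(11,c{\left(b \right)} \right)}\right)^{2} = \left(448 + \frac{-2 - 1 + 11 - \left(-1\right)^{2}}{-1 - 1}\right)^{2} = \left(448 + \frac{-2 - 1 + 11 - 1}{-2}\right)^{2} = \left(448 - \frac{-2 - 1 + 11 - 1}{2}\right)^{2} = \left(448 - \frac{7}{2}\right)^{2} = \left(\frac{889}{2}\right)^{2} = \frac{790321}{4}$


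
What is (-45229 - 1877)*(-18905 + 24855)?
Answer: -280280700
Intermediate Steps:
(-45229 - 1877)*(-18905 + 24855) = -47106*5950 = -280280700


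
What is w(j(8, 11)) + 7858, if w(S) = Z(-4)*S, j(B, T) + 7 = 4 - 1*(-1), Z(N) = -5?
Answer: 7868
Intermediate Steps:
j(B, T) = -2 (j(B, T) = -7 + (4 - 1*(-1)) = -7 + (4 + 1) = -7 + 5 = -2)
w(S) = -5*S
w(j(8, 11)) + 7858 = -5*(-2) + 7858 = 10 + 7858 = 7868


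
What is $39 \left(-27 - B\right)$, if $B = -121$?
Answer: $3666$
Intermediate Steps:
$39 \left(-27 - B\right) = 39 \left(-27 - -121\right) = 39 \left(-27 + 121\right) = 39 \cdot 94 = 3666$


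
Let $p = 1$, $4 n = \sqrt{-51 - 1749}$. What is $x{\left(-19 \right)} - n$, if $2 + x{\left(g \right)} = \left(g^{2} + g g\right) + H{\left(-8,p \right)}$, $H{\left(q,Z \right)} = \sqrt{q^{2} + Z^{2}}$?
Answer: $720 + \sqrt{65} - \frac{15 i \sqrt{2}}{2} \approx 728.06 - 10.607 i$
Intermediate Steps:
$n = \frac{15 i \sqrt{2}}{2}$ ($n = \frac{\sqrt{-51 - 1749}}{4} = \frac{\sqrt{-1800}}{4} = \frac{30 i \sqrt{2}}{4} = \frac{15 i \sqrt{2}}{2} \approx 10.607 i$)
$H{\left(q,Z \right)} = \sqrt{Z^{2} + q^{2}}$
$x{\left(g \right)} = -2 + \sqrt{65} + 2 g^{2}$ ($x{\left(g \right)} = -2 + \left(\left(g^{2} + g g\right) + \sqrt{1^{2} + \left(-8\right)^{2}}\right) = -2 + \left(\left(g^{2} + g^{2}\right) + \sqrt{1 + 64}\right) = -2 + \left(2 g^{2} + \sqrt{65}\right) = -2 + \left(\sqrt{65} + 2 g^{2}\right) = -2 + \sqrt{65} + 2 g^{2}$)
$x{\left(-19 \right)} - n = \left(-2 + \sqrt{65} + 2 \left(-19\right)^{2}\right) - \frac{15 i \sqrt{2}}{2} = \left(-2 + \sqrt{65} + 2 \cdot 361\right) - \frac{15 i \sqrt{2}}{2} = \left(-2 + \sqrt{65} + 722\right) - \frac{15 i \sqrt{2}}{2} = \left(720 + \sqrt{65}\right) - \frac{15 i \sqrt{2}}{2} = 720 + \sqrt{65} - \frac{15 i \sqrt{2}}{2}$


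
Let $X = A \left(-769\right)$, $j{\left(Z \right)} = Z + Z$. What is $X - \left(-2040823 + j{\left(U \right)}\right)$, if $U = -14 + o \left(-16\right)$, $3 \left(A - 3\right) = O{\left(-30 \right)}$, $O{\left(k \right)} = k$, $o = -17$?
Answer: $2045690$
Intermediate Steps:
$A = -7$ ($A = 3 + \frac{1}{3} \left(-30\right) = 3 - 10 = -7$)
$U = 258$ ($U = -14 - -272 = -14 + 272 = 258$)
$j{\left(Z \right)} = 2 Z$
$X = 5383$ ($X = \left(-7\right) \left(-769\right) = 5383$)
$X - \left(-2040823 + j{\left(U \right)}\right) = 5383 + \left(\left(1223786 + 817037\right) - 2 \cdot 258\right) = 5383 + \left(2040823 - 516\right) = 5383 + 2040307 = 2045690$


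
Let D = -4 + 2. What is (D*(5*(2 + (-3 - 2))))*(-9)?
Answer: -270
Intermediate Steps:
D = -2
(D*(5*(2 + (-3 - 2))))*(-9) = -10*(2 + (-3 - 2))*(-9) = -10*(2 - 5)*(-9) = -10*(-3)*(-9) = -2*(-15)*(-9) = 30*(-9) = -270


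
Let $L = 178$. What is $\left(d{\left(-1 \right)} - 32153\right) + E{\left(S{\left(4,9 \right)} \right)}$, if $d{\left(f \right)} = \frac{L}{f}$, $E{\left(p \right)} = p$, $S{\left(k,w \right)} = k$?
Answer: $-32327$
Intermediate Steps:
$d{\left(f \right)} = \frac{178}{f}$
$\left(d{\left(-1 \right)} - 32153\right) + E{\left(S{\left(4,9 \right)} \right)} = \left(\frac{178}{-1} - 32153\right) + 4 = \left(178 \left(-1\right) - 32153\right) + 4 = \left(-178 - 32153\right) + 4 = -32331 + 4 = -32327$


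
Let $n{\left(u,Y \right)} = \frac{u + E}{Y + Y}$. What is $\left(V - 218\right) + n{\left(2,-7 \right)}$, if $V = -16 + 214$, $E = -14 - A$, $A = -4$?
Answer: $- \frac{136}{7} \approx -19.429$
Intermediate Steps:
$E = -10$ ($E = -14 - -4 = -14 + 4 = -10$)
$V = 198$
$n{\left(u,Y \right)} = \frac{-10 + u}{2 Y}$ ($n{\left(u,Y \right)} = \frac{u - 10}{Y + Y} = \frac{-10 + u}{2 Y}$)
$\left(V - 218\right) + n{\left(2,-7 \right)} = \left(198 - 218\right) + \frac{-10 + 2}{2 \left(-7\right)} = -20 + \frac{1}{2} \left(- \frac{1}{7}\right) \left(-8\right) = -20 + \frac{4}{7} = - \frac{136}{7}$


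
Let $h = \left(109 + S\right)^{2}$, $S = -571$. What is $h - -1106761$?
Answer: $1320205$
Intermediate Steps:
$h = 213444$ ($h = \left(109 - 571\right)^{2} = \left(-462\right)^{2} = 213444$)
$h - -1106761 = 213444 - -1106761 = 213444 + 1106761 = 1320205$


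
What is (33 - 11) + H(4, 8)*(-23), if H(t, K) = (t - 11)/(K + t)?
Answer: 425/12 ≈ 35.417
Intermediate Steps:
H(t, K) = (-11 + t)/(K + t)
(33 - 11) + H(4, 8)*(-23) = (33 - 11) + ((-11 + 4)/(8 + 4))*(-23) = 22 + (-7/12)*(-23) = 22 + ((1/12)*(-7))*(-23) = 22 - 7/12*(-23) = 22 + 161/12 = 425/12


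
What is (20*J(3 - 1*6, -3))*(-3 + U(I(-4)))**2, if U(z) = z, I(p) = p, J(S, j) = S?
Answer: -2940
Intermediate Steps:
(20*J(3 - 1*6, -3))*(-3 + U(I(-4)))**2 = (20*(3 - 1*6))*(-3 - 4)**2 = (20*(3 - 6))*(-7)**2 = (20*(-3))*49 = -60*49 = -2940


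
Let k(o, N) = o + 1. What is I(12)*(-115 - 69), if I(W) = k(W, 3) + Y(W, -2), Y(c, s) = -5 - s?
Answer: -1840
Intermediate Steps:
k(o, N) = 1 + o
I(W) = -2 + W (I(W) = (1 + W) + (-5 - 1*(-2)) = (1 + W) + (-5 + 2) = (1 + W) - 3 = -2 + W)
I(12)*(-115 - 69) = (-2 + 12)*(-115 - 69) = 10*(-184) = -1840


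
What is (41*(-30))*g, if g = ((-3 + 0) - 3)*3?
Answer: 22140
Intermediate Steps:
g = -18 (g = (-3 - 3)*3 = -6*3 = -18)
(41*(-30))*g = (41*(-30))*(-18) = -1230*(-18) = 22140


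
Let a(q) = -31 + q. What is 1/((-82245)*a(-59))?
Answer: 1/7402050 ≈ 1.3510e-7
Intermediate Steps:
1/((-82245)*a(-59)) = 1/((-82245)*(-31 - 59)) = -1/82245/(-90) = -1/82245*(-1/90) = 1/7402050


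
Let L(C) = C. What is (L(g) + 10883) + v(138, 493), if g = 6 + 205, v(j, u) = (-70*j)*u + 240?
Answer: -4751046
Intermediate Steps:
v(j, u) = 240 - 70*j*u (v(j, u) = -70*j*u + 240 = 240 - 70*j*u)
g = 211
(L(g) + 10883) + v(138, 493) = (211 + 10883) + (240 - 70*138*493) = 11094 + (240 - 4762380) = 11094 - 4762140 = -4751046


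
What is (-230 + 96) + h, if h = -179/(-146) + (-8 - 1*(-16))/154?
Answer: -1492061/11242 ≈ -132.72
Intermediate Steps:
h = 14367/11242 (h = -179*(-1/146) + (-8 + 16)*(1/154) = 179/146 + 8*(1/154) = 179/146 + 4/77 = 14367/11242 ≈ 1.2780)
(-230 + 96) + h = (-230 + 96) + 14367/11242 = -134 + 14367/11242 = -1492061/11242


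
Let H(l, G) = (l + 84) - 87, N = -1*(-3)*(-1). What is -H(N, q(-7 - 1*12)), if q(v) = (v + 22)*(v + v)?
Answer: 6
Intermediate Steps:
N = -3 (N = 3*(-1) = -3)
q(v) = 2*v*(22 + v) (q(v) = (22 + v)*(2*v) = 2*v*(22 + v))
H(l, G) = -3 + l (H(l, G) = (84 + l) - 87 = -3 + l)
-H(N, q(-7 - 1*12)) = -(-3 - 3) = -1*(-6) = 6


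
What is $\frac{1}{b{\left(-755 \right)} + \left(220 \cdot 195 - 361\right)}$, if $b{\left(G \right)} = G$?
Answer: $\frac{1}{41784} \approx 2.3933 \cdot 10^{-5}$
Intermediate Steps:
$\frac{1}{b{\left(-755 \right)} + \left(220 \cdot 195 - 361\right)} = \frac{1}{-755 + \left(220 \cdot 195 - 361\right)} = \frac{1}{-755 + \left(42900 - 361\right)} = \frac{1}{-755 + 42539} = \frac{1}{41784}$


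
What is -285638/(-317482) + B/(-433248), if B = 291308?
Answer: 3908380721/17193555192 ≈ 0.22732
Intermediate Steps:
-285638/(-317482) + B/(-433248) = -285638/(-317482) + 291308/(-433248) = -285638*(-1/317482) + 291308*(-1/433248) = 142819/158741 - 72827/108312 = 3908380721/17193555192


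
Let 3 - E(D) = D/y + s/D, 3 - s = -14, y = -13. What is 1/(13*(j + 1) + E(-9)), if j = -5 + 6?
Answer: 117/3533 ≈ 0.033116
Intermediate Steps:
s = 17 (s = 3 - 1*(-14) = 3 + 14 = 17)
j = 1
E(D) = 3 - 17/D + D/13 (E(D) = 3 - (D/(-13) + 17/D) = 3 - (D*(-1/13) + 17/D) = 3 - (-D/13 + 17/D) = 3 - (17/D - D/13) = 3 + (-17/D + D/13) = 3 - 17/D + D/13)
1/(13*(j + 1) + E(-9)) = 1/(13*(1 + 1) + (3 - 17/(-9) + (1/13)*(-9))) = 1/(13*2 + (3 - 17*(-⅑) - 9/13)) = 1/(26 + (3 + 17/9 - 9/13)) = 1/(26 + 491/117) = 1/(3533/117) = 117/3533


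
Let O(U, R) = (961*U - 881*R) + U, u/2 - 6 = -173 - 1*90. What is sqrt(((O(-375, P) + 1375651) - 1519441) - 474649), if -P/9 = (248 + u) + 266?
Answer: I*sqrt(979189) ≈ 989.54*I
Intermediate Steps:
u = -514 (u = 12 + 2*(-173 - 1*90) = 12 + 2*(-173 - 90) = 12 + 2*(-263) = 12 - 526 = -514)
P = 0 (P = -9*((248 - 514) + 266) = -9*(-266 + 266) = -9*0 = 0)
O(U, R) = -881*R + 962*U (O(U, R) = (-881*R + 961*U) + U = -881*R + 962*U)
sqrt(((O(-375, P) + 1375651) - 1519441) - 474649) = sqrt((((-881*0 + 962*(-375)) + 1375651) - 1519441) - 474649) = sqrt((((0 - 360750) + 1375651) - 1519441) - 474649) = sqrt(((-360750 + 1375651) - 1519441) - 474649) = sqrt((1014901 - 1519441) - 474649) = sqrt(-504540 - 474649) = sqrt(-979189) = I*sqrt(979189)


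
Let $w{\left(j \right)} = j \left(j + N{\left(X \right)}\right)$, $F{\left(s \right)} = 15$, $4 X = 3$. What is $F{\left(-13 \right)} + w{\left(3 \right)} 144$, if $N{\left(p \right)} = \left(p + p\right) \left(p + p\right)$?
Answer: $2283$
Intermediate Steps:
$X = \frac{3}{4}$ ($X = \frac{1}{4} \cdot 3 = \frac{3}{4} \approx 0.75$)
$N{\left(p \right)} = 4 p^{2}$ ($N{\left(p \right)} = 2 p 2 p = 4 p^{2}$)
$w{\left(j \right)} = j \left(\frac{9}{4} + j\right)$ ($w{\left(j \right)} = j \left(j + 4 \left(\frac{3}{4}\right)^{2}\right) = j \left(j + 4 \cdot \frac{9}{16}\right) = j \left(j + \frac{9}{4}\right) = j \left(\frac{9}{4} + j\right)$)
$F{\left(-13 \right)} + w{\left(3 \right)} 144 = 15 + \frac{1}{4} \cdot 3 \left(9 + 4 \cdot 3\right) 144 = 15 + \frac{1}{4} \cdot 3 \left(9 + 12\right) 144 = 15 + \frac{1}{4} \cdot 3 \cdot 21 \cdot 144 = 15 + \frac{63}{4} \cdot 144 = 15 + 2268 = 2283$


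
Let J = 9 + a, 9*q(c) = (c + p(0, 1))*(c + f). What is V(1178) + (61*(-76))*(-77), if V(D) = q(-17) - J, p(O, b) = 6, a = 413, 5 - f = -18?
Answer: 1069628/3 ≈ 3.5654e+5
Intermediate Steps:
f = 23 (f = 5 - 1*(-18) = 5 + 18 = 23)
q(c) = (6 + c)*(23 + c)/9 (q(c) = ((c + 6)*(c + 23))/9 = ((6 + c)*(23 + c))/9 = (6 + c)*(23 + c)/9)
J = 422 (J = 9 + 413 = 422)
V(D) = -1288/3 (V(D) = (46/3 + (1/9)*(-17)**2 + (29/9)*(-17)) - 1*422 = (46/3 + (1/9)*289 - 493/9) - 422 = (46/3 + 289/9 - 493/9) - 422 = -22/3 - 422 = -1288/3)
V(1178) + (61*(-76))*(-77) = -1288/3 + (61*(-76))*(-77) = -1288/3 - 4636*(-77) = -1288/3 + 356972 = 1069628/3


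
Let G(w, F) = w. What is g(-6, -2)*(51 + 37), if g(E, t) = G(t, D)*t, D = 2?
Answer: 352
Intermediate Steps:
g(E, t) = t**2 (g(E, t) = t*t = t**2)
g(-6, -2)*(51 + 37) = (-2)**2*(51 + 37) = 4*88 = 352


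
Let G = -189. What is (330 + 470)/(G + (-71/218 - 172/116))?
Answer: -5057600/1206291 ≈ -4.1927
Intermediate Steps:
(330 + 470)/(G + (-71/218 - 172/116)) = (330 + 470)/(-189 + (-71/218 - 172/116)) = 800/(-189 + (-71*1/218 - 172*1/116)) = 800/(-189 + (-71/218 - 43/29)) = 800/(-189 - 11433/6322) = 800/(-1206291/6322) = 800*(-6322/1206291) = -5057600/1206291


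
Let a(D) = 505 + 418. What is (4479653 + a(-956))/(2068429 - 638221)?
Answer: 70009/22347 ≈ 3.1328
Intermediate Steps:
a(D) = 923
(4479653 + a(-956))/(2068429 - 638221) = (4479653 + 923)/(2068429 - 638221) = 4480576/1430208 = 4480576*(1/1430208) = 70009/22347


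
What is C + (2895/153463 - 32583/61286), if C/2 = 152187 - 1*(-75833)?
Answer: 4289112221082761/9405133418 ≈ 4.5604e+5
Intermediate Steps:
C = 456040 (C = 2*(152187 - 1*(-75833)) = 2*(152187 + 75833) = 2*228020 = 456040)
C + (2895/153463 - 32583/61286) = 456040 + (2895/153463 - 32583/61286) = 456040 - 4822861959/9405133418 = 4289112221082761/9405133418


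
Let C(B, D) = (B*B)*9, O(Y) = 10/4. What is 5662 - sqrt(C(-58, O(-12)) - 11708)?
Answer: 5662 - 2*sqrt(4642) ≈ 5525.7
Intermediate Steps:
O(Y) = 5/2 (O(Y) = 10*(1/4) = 5/2)
C(B, D) = 9*B**2 (C(B, D) = B**2*9 = 9*B**2)
5662 - sqrt(C(-58, O(-12)) - 11708) = 5662 - sqrt(9*(-58)**2 - 11708) = 5662 - sqrt(9*3364 - 11708) = 5662 - sqrt(30276 - 11708) = 5662 - sqrt(18568) = 5662 - 2*sqrt(4642)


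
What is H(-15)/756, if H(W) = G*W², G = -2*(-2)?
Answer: 25/21 ≈ 1.1905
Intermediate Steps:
G = 4
H(W) = 4*W²
H(-15)/756 = (4*(-15)²)/756 = (4*225)*(1/756) = 900*(1/756) = 25/21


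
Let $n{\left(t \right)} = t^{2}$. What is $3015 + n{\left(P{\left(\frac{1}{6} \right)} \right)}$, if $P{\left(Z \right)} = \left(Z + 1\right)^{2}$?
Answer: $\frac{3909841}{1296} \approx 3016.9$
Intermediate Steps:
$P{\left(Z \right)} = \left(1 + Z\right)^{2}$
$3015 + n{\left(P{\left(\frac{1}{6} \right)} \right)} = 3015 + \left(\left(1 + \frac{1}{6}\right)^{2}\right)^{2} = 3015 + \left(\left(\frac{7}{6}\right)^{2}\right)^{2} = 3015 + \left(\frac{49}{36}\right)^{2} = 3015 + \frac{2401}{1296} = \frac{3909841}{1296}$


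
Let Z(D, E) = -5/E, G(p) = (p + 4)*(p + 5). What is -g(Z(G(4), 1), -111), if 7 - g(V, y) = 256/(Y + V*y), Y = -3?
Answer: -451/69 ≈ -6.5362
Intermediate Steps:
G(p) = (4 + p)*(5 + p)
g(V, y) = 7 - 256/(-3 + V*y)
-g(Z(G(4), 1), -111) = -(-277 + 7*(-5/1)*(-111))/(-3 - 5/1*(-111)) = -(-277 + 7*(-5*1)*(-111))/(-3 - 5*1*(-111)) = -(-277 + 7*(-5)*(-111))/(-3 - 5*(-111)) = -(-277 + 3885)/(-3 + 555) = -3608/552 = -1*451/69 = -451/69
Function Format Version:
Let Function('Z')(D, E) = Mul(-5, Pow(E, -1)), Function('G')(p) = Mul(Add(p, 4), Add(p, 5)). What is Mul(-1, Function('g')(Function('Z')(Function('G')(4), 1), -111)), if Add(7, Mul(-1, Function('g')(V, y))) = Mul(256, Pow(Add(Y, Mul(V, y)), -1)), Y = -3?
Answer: Rational(-451, 69) ≈ -6.5362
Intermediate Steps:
Function('G')(p) = Mul(Add(4, p), Add(5, p))
Function('g')(V, y) = Add(7, Mul(-256, Pow(Add(-3, Mul(V, y)), -1))) (Function('g')(V, y) = Add(7, Mul(-1, Mul(256, Pow(Add(-3, Mul(V, y)), -1)))) = Add(7, Mul(-256, Pow(Add(-3, Mul(V, y)), -1))))
Mul(-1, Function('g')(Function('Z')(Function('G')(4), 1), -111)) = Mul(-1, Mul(Pow(Add(-3, Mul(Mul(-5, Pow(1, -1)), -111)), -1), Add(-277, Mul(7, Mul(-5, Pow(1, -1)), -111)))) = Mul(-1, Mul(Pow(Add(-3, Mul(Mul(-5, 1), -111)), -1), Add(-277, Mul(7, Mul(-5, 1), -111)))) = Mul(-1, Mul(Pow(Add(-3, Mul(-5, -111)), -1), Add(-277, Mul(7, -5, -111)))) = Mul(-1, Mul(Pow(Add(-3, 555), -1), Add(-277, 3885))) = Mul(-1, Mul(Pow(552, -1), 3608)) = Mul(-1, Mul(Rational(1, 552), 3608)) = Mul(-1, Rational(451, 69)) = Rational(-451, 69)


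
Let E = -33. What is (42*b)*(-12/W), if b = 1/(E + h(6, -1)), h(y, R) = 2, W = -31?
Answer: -504/961 ≈ -0.52445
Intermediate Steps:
b = -1/31 (b = 1/(-33 + 2) = 1/(-31) = -1/31 ≈ -0.032258)
(42*b)*(-12/W) = (42*(-1/31))*(-12/(-31)) = -(-504)*(-1)/(31*31) = -42/31*12/31 = -504/961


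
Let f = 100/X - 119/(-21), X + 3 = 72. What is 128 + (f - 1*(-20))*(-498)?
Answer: -307642/23 ≈ -13376.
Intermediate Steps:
X = 69 (X = -3 + 72 = 69)
f = 491/69 (f = 100/69 - 119/(-21) = 100*(1/69) - 119*(-1/21) = 100/69 + 17/3 = 491/69 ≈ 7.1159)
128 + (f - 1*(-20))*(-498) = 128 + (491/69 - 1*(-20))*(-498) = 128 + (491/69 + 20)*(-498) = 128 + (1871/69)*(-498) = 128 - 310586/23 = -307642/23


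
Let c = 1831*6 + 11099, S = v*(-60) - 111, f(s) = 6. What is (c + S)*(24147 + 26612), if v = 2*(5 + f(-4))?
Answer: 1048376386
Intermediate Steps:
v = 22 (v = 2*(5 + 6) = 2*11 = 22)
S = -1431 (S = 22*(-60) - 111 = -1320 - 111 = -1431)
c = 22085 (c = 10986 + 11099 = 22085)
(c + S)*(24147 + 26612) = (22085 - 1431)*(24147 + 26612) = 20654*50759 = 1048376386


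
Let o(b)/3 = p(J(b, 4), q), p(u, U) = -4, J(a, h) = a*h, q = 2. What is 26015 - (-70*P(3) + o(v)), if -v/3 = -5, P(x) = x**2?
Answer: 26657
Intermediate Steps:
v = 15 (v = -3*(-5) = 15)
o(b) = -12 (o(b) = 3*(-4) = -12)
26015 - (-70*P(3) + o(v)) = 26015 - (-70*3**2 - 12) = 26015 - (-70*9 - 12) = 26015 - (-630 - 12) = 26015 - 1*(-642) = 26015 + 642 = 26657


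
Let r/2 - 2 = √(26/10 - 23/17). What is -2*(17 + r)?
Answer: -42 - 4*√9010/85 ≈ -46.467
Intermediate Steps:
r = 4 + 2*√9010/85 (r = 4 + 2*√(26/10 - 23/17) = 4 + 2*√(26*(⅒) - 23*1/17) = 4 + 2*√(13/5 - 23/17) = 4 + 2*√(106/85) = 4 + 2*(√9010/85) = 4 + 2*√9010/85 ≈ 6.2334)
-2*(17 + r) = -2*(17 + (4 + 2*√9010/85)) = -2*(21 + 2*√9010/85) = -42 - 4*√9010/85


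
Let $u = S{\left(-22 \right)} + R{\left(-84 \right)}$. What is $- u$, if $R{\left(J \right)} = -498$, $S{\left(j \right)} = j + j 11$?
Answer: $762$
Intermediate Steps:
$S{\left(j \right)} = 12 j$ ($S{\left(j \right)} = j + 11 j = 12 j$)
$u = -762$ ($u = 12 \left(-22\right) - 498 = -264 - 498 = -762$)
$- u = \left(-1\right) \left(-762\right) = 762$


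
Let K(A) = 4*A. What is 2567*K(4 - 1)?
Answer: 30804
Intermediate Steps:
2567*K(4 - 1) = 2567*(4*(4 - 1)) = 2567*(4*3) = 2567*12 = 30804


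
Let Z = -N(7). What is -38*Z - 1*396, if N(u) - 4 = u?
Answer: 22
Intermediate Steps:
N(u) = 4 + u
Z = -11 (Z = -(4 + 7) = -1*11 = -11)
-38*Z - 1*396 = -38*(-11) - 1*396 = 418 - 396 = 22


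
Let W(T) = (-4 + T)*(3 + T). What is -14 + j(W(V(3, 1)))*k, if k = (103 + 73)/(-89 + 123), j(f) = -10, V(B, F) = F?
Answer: -1118/17 ≈ -65.765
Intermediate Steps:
k = 88/17 (k = 176/34 = 176*(1/34) = 88/17 ≈ 5.1765)
-14 + j(W(V(3, 1)))*k = -14 - 10*88/17 = -14 - 880/17 = -1118/17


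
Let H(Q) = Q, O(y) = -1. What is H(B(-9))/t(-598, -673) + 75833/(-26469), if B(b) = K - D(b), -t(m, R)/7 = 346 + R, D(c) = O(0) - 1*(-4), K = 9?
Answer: -57807641/20195847 ≈ -2.8624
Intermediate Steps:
D(c) = 3 (D(c) = -1 - 1*(-4) = -1 + 4 = 3)
t(m, R) = -2422 - 7*R (t(m, R) = -7*(346 + R) = -2422 - 7*R)
B(b) = 6 (B(b) = 9 - 1*3 = 9 - 3 = 6)
H(B(-9))/t(-598, -673) + 75833/(-26469) = 6/(-2422 - 7*(-673)) + 75833/(-26469) = 6/(-2422 + 4711) + 75833*(-1/26469) = 6/2289 - 75833/26469 = 6*(1/2289) - 75833/26469 = 2/763 - 75833/26469 = -57807641/20195847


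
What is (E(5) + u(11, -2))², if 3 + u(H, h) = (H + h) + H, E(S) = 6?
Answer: 529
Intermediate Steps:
u(H, h) = -3 + h + 2*H (u(H, h) = -3 + ((H + h) + H) = -3 + (h + 2*H) = -3 + h + 2*H)
(E(5) + u(11, -2))² = (6 + (-3 - 2 + 2*11))² = (6 + (-3 - 2 + 22))² = (6 + 17)² = 23² = 529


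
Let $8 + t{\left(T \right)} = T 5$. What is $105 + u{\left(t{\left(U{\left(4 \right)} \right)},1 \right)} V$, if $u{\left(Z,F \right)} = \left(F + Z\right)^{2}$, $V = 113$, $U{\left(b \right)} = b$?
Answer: $19202$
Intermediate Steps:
$t{\left(T \right)} = -8 + 5 T$ ($t{\left(T \right)} = -8 + T 5 = -8 + 5 T$)
$105 + u{\left(t{\left(U{\left(4 \right)} \right)},1 \right)} V = 105 + \left(1 + \left(-8 + 5 \cdot 4\right)\right)^{2} \cdot 113 = 105 + \left(1 + \left(-8 + 20\right)\right)^{2} \cdot 113 = 105 + \left(1 + 12\right)^{2} \cdot 113 = 105 + 13^{2} \cdot 113 = 105 + 169 \cdot 113 = 105 + 19097 = 19202$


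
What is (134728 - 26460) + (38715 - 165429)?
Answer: -18446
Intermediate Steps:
(134728 - 26460) + (38715 - 165429) = 108268 - 126714 = -18446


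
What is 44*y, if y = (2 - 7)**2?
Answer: 1100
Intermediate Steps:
y = 25 (y = (-5)**2 = 25)
44*y = 44*25 = 1100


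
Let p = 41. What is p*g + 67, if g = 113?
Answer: 4700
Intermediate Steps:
p*g + 67 = 41*113 + 67 = 4633 + 67 = 4700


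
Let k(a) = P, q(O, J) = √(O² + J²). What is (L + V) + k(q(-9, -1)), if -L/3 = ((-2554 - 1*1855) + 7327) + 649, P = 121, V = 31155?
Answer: 20575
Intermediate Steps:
q(O, J) = √(J² + O²)
L = -10701 (L = -3*(((-2554 - 1*1855) + 7327) + 649) = -3*(((-2554 - 1855) + 7327) + 649) = -3*((-4409 + 7327) + 649) = -3*(2918 + 649) = -3*3567 = -10701)
k(a) = 121
(L + V) + k(q(-9, -1)) = (-10701 + 31155) + 121 = 20454 + 121 = 20575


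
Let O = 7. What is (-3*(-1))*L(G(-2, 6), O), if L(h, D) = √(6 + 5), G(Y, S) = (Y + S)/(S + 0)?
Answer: 3*√11 ≈ 9.9499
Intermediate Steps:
G(Y, S) = (S + Y)/S
L(h, D) = √11
(-3*(-1))*L(G(-2, 6), O) = (-3*(-1))*√11 = 3*√11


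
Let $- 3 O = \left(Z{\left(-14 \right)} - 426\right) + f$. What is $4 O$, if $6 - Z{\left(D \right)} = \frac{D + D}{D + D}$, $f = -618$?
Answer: $\frac{4156}{3} \approx 1385.3$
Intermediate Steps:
$Z{\left(D \right)} = 5$ ($Z{\left(D \right)} = 6 - \frac{D + D}{D + D} = 6 - \frac{2 D}{2 D} = 6 - 2 D \frac{1}{2 D} = 6 - 1 = 5$)
$O = \frac{1039}{3}$ ($O = - \frac{\left(5 - 426\right) - 618}{3} = - \frac{-421 - 618}{3} = \left(- \frac{1}{3}\right) \left(-1039\right) = \frac{1039}{3} \approx 346.33$)
$4 O = 4 \cdot \frac{1039}{3} = \frac{4156}{3}$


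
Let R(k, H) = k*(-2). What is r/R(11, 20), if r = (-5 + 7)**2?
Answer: -2/11 ≈ -0.18182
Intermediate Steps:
r = 4 (r = 2**2 = 4)
R(k, H) = -2*k
r/R(11, 20) = 4/((-2*11)) = 4/(-22) = 4*(-1/22) = -2/11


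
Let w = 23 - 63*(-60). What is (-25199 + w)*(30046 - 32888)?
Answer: 60807432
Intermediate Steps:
w = 3803 (w = 23 + 3780 = 3803)
(-25199 + w)*(30046 - 32888) = (-25199 + 3803)*(30046 - 32888) = -21396*(-2842) = 60807432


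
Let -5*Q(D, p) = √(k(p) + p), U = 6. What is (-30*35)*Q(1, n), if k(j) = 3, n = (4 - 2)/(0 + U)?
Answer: 70*√30 ≈ 383.41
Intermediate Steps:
n = ⅓ (n = (4 - 2)/(0 + 6) = 2/6 = 2*(⅙) = ⅓ ≈ 0.33333)
Q(D, p) = -√(3 + p)/5
(-30*35)*Q(1, n) = (-30*35)*(-√(3 + ⅓)/5) = -(-210)*√(10/3) = -(-210)*√30/3 = -(-70)*√30 = 70*√30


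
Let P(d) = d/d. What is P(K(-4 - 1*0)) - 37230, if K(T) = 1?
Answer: -37229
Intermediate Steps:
P(d) = 1
P(K(-4 - 1*0)) - 37230 = 1 - 37230 = -37229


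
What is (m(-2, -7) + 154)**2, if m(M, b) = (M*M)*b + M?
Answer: 15376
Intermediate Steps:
m(M, b) = M + b*M**2 (m(M, b) = M**2*b + M = b*M**2 + M = M + b*M**2)
(m(-2, -7) + 154)**2 = (-2*(1 - 2*(-7)) + 154)**2 = (-2*(1 + 14) + 154)**2 = (-2*15 + 154)**2 = (-30 + 154)**2 = 124**2 = 15376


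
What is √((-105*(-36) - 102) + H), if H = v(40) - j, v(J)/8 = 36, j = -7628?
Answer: √11594 ≈ 107.68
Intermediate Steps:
v(J) = 288 (v(J) = 8*36 = 288)
H = 7916 (H = 288 - 1*(-7628) = 288 + 7628 = 7916)
√((-105*(-36) - 102) + H) = √((-105*(-36) - 102) + 7916) = √((3780 - 102) + 7916) = √(3678 + 7916) = √11594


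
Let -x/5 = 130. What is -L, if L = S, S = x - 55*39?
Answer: 2795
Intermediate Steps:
x = -650 (x = -5*130 = -650)
S = -2795 (S = -650 - 55*39 = -650 - 2145 = -2795)
L = -2795
-L = -1*(-2795) = 2795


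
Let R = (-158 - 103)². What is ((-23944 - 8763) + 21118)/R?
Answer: -3863/22707 ≈ -0.17012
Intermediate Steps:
R = 68121 (R = (-261)² = 68121)
((-23944 - 8763) + 21118)/R = ((-23944 - 8763) + 21118)/68121 = (-32707 + 21118)*(1/68121) = -11589*1/68121 = -3863/22707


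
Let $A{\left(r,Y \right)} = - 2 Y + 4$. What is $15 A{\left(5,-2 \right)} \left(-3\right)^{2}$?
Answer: $1080$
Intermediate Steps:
$A{\left(r,Y \right)} = 4 - 2 Y$
$15 A{\left(5,-2 \right)} \left(-3\right)^{2} = 15 \left(4 - -4\right) \left(-3\right)^{2} = 15 \left(4 + 4\right) 9 = 15 \cdot 8 \cdot 9 = 120 \cdot 9 = 1080$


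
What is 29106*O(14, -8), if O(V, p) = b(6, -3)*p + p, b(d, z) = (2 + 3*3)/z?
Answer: 620928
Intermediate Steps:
b(d, z) = 11/z (b(d, z) = (2 + 9)/z = 11/z)
O(V, p) = -8*p/3 (O(V, p) = (11/(-3))*p + p = (11*(-⅓))*p + p = -11*p/3 + p = -8*p/3)
29106*O(14, -8) = 29106*(-8/3*(-8)) = 29106*(64/3) = 620928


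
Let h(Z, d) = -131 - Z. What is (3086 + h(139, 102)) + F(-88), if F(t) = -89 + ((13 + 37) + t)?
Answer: 2689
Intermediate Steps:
F(t) = -39 + t (F(t) = -89 + (50 + t) = -39 + t)
(3086 + h(139, 102)) + F(-88) = (3086 + (-131 - 1*139)) + (-39 - 88) = (3086 + (-131 - 139)) - 127 = (3086 - 270) - 127 = 2816 - 127 = 2689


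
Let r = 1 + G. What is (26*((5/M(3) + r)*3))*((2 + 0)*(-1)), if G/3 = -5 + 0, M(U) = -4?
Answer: 2379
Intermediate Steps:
G = -15 (G = 3*(-5 + 0) = 3*(-5) = -15)
r = -14 (r = 1 - 15 = -14)
(26*((5/M(3) + r)*3))*((2 + 0)*(-1)) = (26*((5/(-4) - 14)*3))*((2 + 0)*(-1)) = (26*((5*(-¼) - 14)*3))*(2*(-1)) = (26*((-5/4 - 14)*3))*(-2) = (26*(-61/4*3))*(-2) = (26*(-183/4))*(-2) = -2379/2*(-2) = 2379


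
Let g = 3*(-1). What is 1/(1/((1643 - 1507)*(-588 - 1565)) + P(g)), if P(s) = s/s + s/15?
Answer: 1464040/1171227 ≈ 1.2500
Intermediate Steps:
g = -3
P(s) = 1 + s/15 (P(s) = 1 + s*(1/15) = 1 + s/15)
1/(1/((1643 - 1507)*(-588 - 1565)) + P(g)) = 1/(1/((1643 - 1507)*(-588 - 1565)) + (1 + (1/15)*(-3))) = 1/(1/(136*(-2153)) + (1 - ⅕)) = 1/(1/(-292808) + ⅘) = 1/(-1/292808 + ⅘) = 1/(1171227/1464040) = 1464040/1171227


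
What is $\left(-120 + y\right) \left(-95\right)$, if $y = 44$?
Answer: $7220$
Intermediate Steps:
$\left(-120 + y\right) \left(-95\right) = \left(-120 + 44\right) \left(-95\right) = \left(-76\right) \left(-95\right) = 7220$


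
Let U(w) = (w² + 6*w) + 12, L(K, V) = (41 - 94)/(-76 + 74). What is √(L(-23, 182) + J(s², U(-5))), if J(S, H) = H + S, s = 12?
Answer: √710/2 ≈ 13.323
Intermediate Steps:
L(K, V) = 53/2 (L(K, V) = -53/(-2) = -53*(-½) = 53/2)
U(w) = 12 + w² + 6*w
√(L(-23, 182) + J(s², U(-5))) = √(53/2 + ((12 + (-5)² + 6*(-5)) + 12²)) = √(53/2 + ((12 + 25 - 30) + 144)) = √(53/2 + (7 + 144)) = √(53/2 + 151) = √(355/2) = √710/2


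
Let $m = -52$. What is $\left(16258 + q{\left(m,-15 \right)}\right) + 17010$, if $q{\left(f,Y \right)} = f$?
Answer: $33216$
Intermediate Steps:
$\left(16258 + q{\left(m,-15 \right)}\right) + 17010 = \left(16258 - 52\right) + 17010 = 16206 + 17010 = 33216$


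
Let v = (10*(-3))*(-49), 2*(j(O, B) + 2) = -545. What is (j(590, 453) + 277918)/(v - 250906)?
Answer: -555287/498872 ≈ -1.1131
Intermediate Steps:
j(O, B) = -549/2 (j(O, B) = -2 + (½)*(-545) = -2 - 545/2 = -549/2)
v = 1470 (v = -30*(-49) = 1470)
(j(590, 453) + 277918)/(v - 250906) = (-549/2 + 277918)/(1470 - 250906) = (555287/2)/(-249436) = (555287/2)*(-1/249436) = -555287/498872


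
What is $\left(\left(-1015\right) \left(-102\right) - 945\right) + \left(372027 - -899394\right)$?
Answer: $1374006$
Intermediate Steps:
$\left(\left(-1015\right) \left(-102\right) - 945\right) + \left(372027 - -899394\right) = \left(103530 - 945\right) + \left(372027 + 899394\right) = 102585 + 1271421 = 1374006$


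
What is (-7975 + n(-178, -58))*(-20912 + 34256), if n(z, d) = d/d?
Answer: -106405056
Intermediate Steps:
n(z, d) = 1
(-7975 + n(-178, -58))*(-20912 + 34256) = (-7975 + 1)*(-20912 + 34256) = -7974*13344 = -106405056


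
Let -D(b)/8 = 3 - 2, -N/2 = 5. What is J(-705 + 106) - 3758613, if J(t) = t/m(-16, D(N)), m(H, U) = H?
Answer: -60137209/16 ≈ -3.7586e+6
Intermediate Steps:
N = -10 (N = -2*5 = -10)
D(b) = -8 (D(b) = -8*(3 - 2) = -8*1 = -8)
J(t) = -t/16 (J(t) = t/(-16) = t*(-1/16) = -t/16)
J(-705 + 106) - 3758613 = -(-705 + 106)/16 - 3758613 = -1/16*(-599) - 3758613 = 599/16 - 3758613 = -60137209/16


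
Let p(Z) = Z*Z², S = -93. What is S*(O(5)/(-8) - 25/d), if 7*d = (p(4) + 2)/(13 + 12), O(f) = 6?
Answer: 274319/44 ≈ 6234.5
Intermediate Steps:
p(Z) = Z³
d = 66/175 (d = ((4³ + 2)/(13 + 12))/7 = ((64 + 2)/25)/7 = (66*(1/25))/7 = (⅐)*(66/25) = 66/175 ≈ 0.37714)
S*(O(5)/(-8) - 25/d) = -93*(6/(-8) - 25/66/175) = -93*(6*(-⅛) - 25*175/66) = -93*(-¾ - 4375/66) = -93*(-8849/132) = 274319/44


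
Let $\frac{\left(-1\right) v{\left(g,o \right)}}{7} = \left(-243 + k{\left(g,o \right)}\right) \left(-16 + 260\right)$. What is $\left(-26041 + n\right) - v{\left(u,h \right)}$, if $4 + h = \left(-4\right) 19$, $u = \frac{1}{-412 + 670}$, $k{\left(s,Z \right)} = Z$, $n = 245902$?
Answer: $-331823$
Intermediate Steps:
$u = \frac{1}{258} \approx 0.003876$
$h = -80$ ($h = -4 - 76 = -80$)
$v{\left(g,o \right)} = 415044 - 1708 o$ ($v{\left(g,o \right)} = - 7 \left(-243 + o\right) \left(-16 + 260\right) = - 7 \left(-243 + o\right) 244 = - 7 \left(-59292 + 244 o\right) = 415044 - 1708 o$)
$\left(-26041 + n\right) - v{\left(u,h \right)} = \left(-26041 + 245902\right) - \left(415044 - -136640\right) = 219861 - \left(415044 + 136640\right) = 219861 - 551684 = -331823$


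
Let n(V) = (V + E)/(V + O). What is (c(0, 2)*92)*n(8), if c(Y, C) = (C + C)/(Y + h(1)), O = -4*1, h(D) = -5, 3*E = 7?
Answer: -2852/15 ≈ -190.13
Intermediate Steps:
E = 7/3 (E = (1/3)*7 = 7/3 ≈ 2.3333)
O = -4
n(V) = (7/3 + V)/(-4 + V) (n(V) = (V + 7/3)/(V - 4) = (7/3 + V)/(-4 + V))
c(Y, C) = 2*C/(-5 + Y) (c(Y, C) = (C + C)/(Y - 5) = (2*C)/(-5 + Y) = 2*C/(-5 + Y))
(c(0, 2)*92)*n(8) = ((2*2/(-5 + 0))*92)*((7/3 + 8)/(-4 + 8)) = ((2*2/(-5))*92)*((31/3)/4) = ((2*2*(-1/5))*92)*((1/4)*(31/3)) = -4/5*92*(31/12) = -368/5*31/12 = -2852/15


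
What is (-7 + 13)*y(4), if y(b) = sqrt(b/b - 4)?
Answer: 6*I*sqrt(3) ≈ 10.392*I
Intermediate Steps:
y(b) = I*sqrt(3) (y(b) = sqrt(1 - 4) = sqrt(-3) = I*sqrt(3))
(-7 + 13)*y(4) = (-7 + 13)*(I*sqrt(3)) = 6*(I*sqrt(3)) = 6*I*sqrt(3)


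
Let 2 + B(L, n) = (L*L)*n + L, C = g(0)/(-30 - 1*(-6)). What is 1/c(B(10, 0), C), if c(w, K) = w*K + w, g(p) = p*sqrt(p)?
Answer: 1/8 ≈ 0.12500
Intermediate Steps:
g(p) = p**(3/2)
C = 0 (C = 0**(3/2)/(-30 - 1*(-6)) = 0/(-30 + 6) = 0/(-24) = 0*(-1/24) = 0)
B(L, n) = -2 + L + n*L**2 (B(L, n) = -2 + ((L*L)*n + L) = -2 + (L**2*n + L) = -2 + (n*L**2 + L) = -2 + (L + n*L**2) = -2 + L + n*L**2)
c(w, K) = w + K*w (c(w, K) = K*w + w = w + K*w)
1/c(B(10, 0), C) = 1/((-2 + 10 + 0*10**2)*(1 + 0)) = 1/((-2 + 10 + 0*100)*1) = 1/((-2 + 10 + 0)*1) = 1/(8*1) = 1/8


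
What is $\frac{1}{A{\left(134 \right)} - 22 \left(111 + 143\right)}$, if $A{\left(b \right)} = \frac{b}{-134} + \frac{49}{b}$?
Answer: $- \frac{134}{748877} \approx -0.00017893$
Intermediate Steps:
$A{\left(b \right)} = \frac{49}{b} - \frac{b}{134}$ ($A{\left(b \right)} = b \left(- \frac{1}{134}\right) + \frac{49}{b} = - \frac{b}{134} + \frac{49}{b} = \frac{49}{b} - \frac{b}{134}$)
$\frac{1}{A{\left(134 \right)} - 22 \left(111 + 143\right)} = \frac{1}{\left(\frac{49}{134} - 1\right) - 22 \left(111 + 143\right)} = \frac{1}{\left(49 \cdot \frac{1}{134} - 1\right) - 5588} = \frac{1}{\left(\frac{49}{134} - 1\right) - 5588} = \frac{1}{- \frac{85}{134} - 5588} = \frac{1}{- \frac{748877}{134}} = - \frac{134}{748877}$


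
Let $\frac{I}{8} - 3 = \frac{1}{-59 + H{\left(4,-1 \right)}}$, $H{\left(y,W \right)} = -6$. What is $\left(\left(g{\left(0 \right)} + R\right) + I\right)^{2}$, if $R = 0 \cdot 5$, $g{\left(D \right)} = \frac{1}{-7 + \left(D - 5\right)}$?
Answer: $\frac{344436481}{608400} \approx 566.13$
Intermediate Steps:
$g{\left(D \right)} = \frac{1}{-12 + D}$ ($g{\left(D \right)} = \frac{1}{-7 + \left(D - 5\right)} = \frac{1}{-7 + \left(-5 + D\right)} = \frac{1}{-12 + D}$)
$R = 0$
$I = \frac{1552}{65}$ ($I = 24 + \frac{8}{-59 - 6} = 24 + \frac{8}{-65} = 24 + 8 \left(- \frac{1}{65}\right) = 24 - \frac{8}{65} = \frac{1552}{65} \approx 23.877$)
$\left(\left(g{\left(0 \right)} + R\right) + I\right)^{2} = \left(\left(\frac{1}{-12 + 0} + 0\right) + \frac{1552}{65}\right)^{2} = \left(\left(\frac{1}{-12} + 0\right) + \frac{1552}{65}\right)^{2} = \left(\left(- \frac{1}{12} + 0\right) + \frac{1552}{65}\right)^{2} = \left(- \frac{1}{12} + \frac{1552}{65}\right)^{2} = \left(\frac{18559}{780}\right)^{2} = \frac{344436481}{608400}$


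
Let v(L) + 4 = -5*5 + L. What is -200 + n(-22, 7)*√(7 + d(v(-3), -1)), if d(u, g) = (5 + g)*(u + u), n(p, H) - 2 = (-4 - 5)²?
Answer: -200 + 83*I*√249 ≈ -200.0 + 1309.7*I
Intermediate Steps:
v(L) = -29 + L (v(L) = -4 + (-5*5 + L) = -4 + (-25 + L) = -29 + L)
n(p, H) = 83 (n(p, H) = 2 + (-4 - 5)² = 2 + (-9)² = 2 + 81 = 83)
d(u, g) = 2*u*(5 + g) (d(u, g) = (5 + g)*(2*u) = 2*u*(5 + g))
-200 + n(-22, 7)*√(7 + d(v(-3), -1)) = -200 + 83*√(7 + 2*(-29 - 3)*(5 - 1)) = -200 + 83*√(7 + 2*(-32)*4) = -200 + 83*√(7 - 256) = -200 + 83*√(-249) = -200 + 83*(I*√249) = -200 + 83*I*√249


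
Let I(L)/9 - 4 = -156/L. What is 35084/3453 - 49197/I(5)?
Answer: 33049223/156536 ≈ 211.13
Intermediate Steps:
I(L) = 36 - 1404/L (I(L) = 36 + 9*(-156/L) = 36 - 1404/L)
35084/3453 - 49197/I(5) = 35084/3453 - 49197/(36 - 1404/5) = 35084/3453 - 49197/(-1224/5) = 35084/3453 - 49197*(-5/1224) = 35084/3453 + 81995/408 = 33049223/156536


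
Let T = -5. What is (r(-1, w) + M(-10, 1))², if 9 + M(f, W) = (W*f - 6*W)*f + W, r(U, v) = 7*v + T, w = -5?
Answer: 12544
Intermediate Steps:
r(U, v) = -5 + 7*v (r(U, v) = 7*v - 5 = -5 + 7*v)
M(f, W) = -9 + W + f*(-6*W + W*f) (M(f, W) = -9 + ((W*f - 6*W)*f + W) = -9 + ((-6*W + W*f)*f + W) = -9 + (f*(-6*W + W*f) + W) = -9 + (W + f*(-6*W + W*f)) = -9 + W + f*(-6*W + W*f))
(r(-1, w) + M(-10, 1))² = ((-5 + 7*(-5)) + (-9 + 1 + 1*(-10)² - 6*1*(-10)))² = ((-5 - 35) + (-9 + 1 + 1*100 + 60))² = (-40 + (-9 + 1 + 100 + 60))² = (-40 + 152)² = 112² = 12544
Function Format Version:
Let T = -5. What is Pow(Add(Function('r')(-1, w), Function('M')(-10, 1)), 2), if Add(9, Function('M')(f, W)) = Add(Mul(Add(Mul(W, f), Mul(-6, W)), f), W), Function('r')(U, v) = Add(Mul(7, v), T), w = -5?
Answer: 12544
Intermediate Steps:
Function('r')(U, v) = Add(-5, Mul(7, v)) (Function('r')(U, v) = Add(Mul(7, v), -5) = Add(-5, Mul(7, v)))
Function('M')(f, W) = Add(-9, W, Mul(f, Add(Mul(-6, W), Mul(W, f)))) (Function('M')(f, W) = Add(-9, Add(Mul(Add(Mul(W, f), Mul(-6, W)), f), W)) = Add(-9, Add(Mul(Add(Mul(-6, W), Mul(W, f)), f), W)) = Add(-9, Add(Mul(f, Add(Mul(-6, W), Mul(W, f))), W)) = Add(-9, Add(W, Mul(f, Add(Mul(-6, W), Mul(W, f))))) = Add(-9, W, Mul(f, Add(Mul(-6, W), Mul(W, f)))))
Pow(Add(Function('r')(-1, w), Function('M')(-10, 1)), 2) = Pow(Add(Add(-5, Mul(7, -5)), Add(-9, 1, Mul(1, Pow(-10, 2)), Mul(-6, 1, -10))), 2) = Pow(Add(Add(-5, -35), Add(-9, 1, Mul(1, 100), 60)), 2) = Pow(Add(-40, Add(-9, 1, 100, 60)), 2) = Pow(Add(-40, 152), 2) = Pow(112, 2) = 12544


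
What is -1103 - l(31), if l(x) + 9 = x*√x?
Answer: -1094 - 31*√31 ≈ -1266.6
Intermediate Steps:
l(x) = -9 + x^(3/2) (l(x) = -9 + x*√x = -9 + x^(3/2))
-1103 - l(31) = -1103 - (-9 + 31^(3/2)) = -1103 - (-9 + 31*√31) = -1103 + (9 - 31*√31) = -1094 - 31*√31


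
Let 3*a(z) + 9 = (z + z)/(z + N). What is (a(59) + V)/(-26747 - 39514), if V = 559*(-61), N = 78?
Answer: 14015804/27233271 ≈ 0.51466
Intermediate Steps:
V = -34099
a(z) = -3 + 2*z/(3*(78 + z)) (a(z) = -3 + ((z + z)/(z + 78))/3 = -3 + ((2*z)/(78 + z))/3 = -3 + (2*z/(78 + z))/3 = -3 + 2*z/(3*(78 + z)))
(a(59) + V)/(-26747 - 39514) = ((-702 - 7*59)/(3*(78 + 59)) - 34099)/(-26747 - 39514) = ((⅓)*(-702 - 413)/137 - 34099)/(-66261) = ((⅓)*(1/137)*(-1115) - 34099)*(-1/66261) = (-1115/411 - 34099)*(-1/66261) = -14015804/411*(-1/66261) = 14015804/27233271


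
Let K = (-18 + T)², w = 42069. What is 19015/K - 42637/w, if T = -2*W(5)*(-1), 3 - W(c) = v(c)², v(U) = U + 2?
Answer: 56806867/101806980 ≈ 0.55799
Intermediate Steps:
v(U) = 2 + U
W(c) = 3 - (2 + c)²
T = -92 (T = -2*(3 - (2 + 5)²)*(-1) = -2*(3 - 1*7²)*(-1) = -2*(3 - 1*49)*(-1) = -2*(3 - 49)*(-1) = -2*(-46)*(-1) = 92*(-1) = -92)
K = 12100 (K = (-18 - 92)² = (-110)² = 12100)
19015/K - 42637/w = 19015/12100 - 42637/42069 = 19015*(1/12100) - 42637*1/42069 = 3803/2420 - 42637/42069 = 56806867/101806980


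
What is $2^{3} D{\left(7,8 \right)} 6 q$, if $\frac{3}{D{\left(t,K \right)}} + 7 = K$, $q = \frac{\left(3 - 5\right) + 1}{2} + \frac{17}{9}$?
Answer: $200$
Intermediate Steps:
$q = \frac{25}{18}$ ($q = \left(-2 + 1\right) \frac{1}{2} + 17 \cdot \frac{1}{9} = \left(-1\right) \frac{1}{2} + \frac{17}{9} = - \frac{1}{2} + \frac{17}{9} = \frac{25}{18} \approx 1.3889$)
$D{\left(t,K \right)} = \frac{3}{-7 + K}$
$2^{3} D{\left(7,8 \right)} 6 q = 2^{3} \frac{3}{-7 + 8} \cdot 6 \cdot \frac{25}{18} = 8 \cdot \frac{3}{1} \cdot \frac{25}{3} = 8 \cdot 3 \cdot 1 \cdot \frac{25}{3} = 8 \cdot 3 \cdot \frac{25}{3} = 24 \cdot \frac{25}{3} = 200$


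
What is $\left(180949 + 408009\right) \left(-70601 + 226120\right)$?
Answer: $91594159202$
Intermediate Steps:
$\left(180949 + 408009\right) \left(-70601 + 226120\right) = 588958 \cdot 155519 = 91594159202$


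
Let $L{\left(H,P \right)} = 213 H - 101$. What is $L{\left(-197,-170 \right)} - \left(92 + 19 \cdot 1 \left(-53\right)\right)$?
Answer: $-41147$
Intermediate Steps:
$L{\left(H,P \right)} = -101 + 213 H$
$L{\left(-197,-170 \right)} - \left(92 + 19 \cdot 1 \left(-53\right)\right) = \left(-101 + 213 \left(-197\right)\right) - \left(92 + 19 \cdot 1 \left(-53\right)\right) = \left(-101 - 41961\right) - \left(92 + 19 \left(-53\right)\right) = -42062 - \left(92 - 1007\right) = -42062 - -915 = -42062 + 915 = -41147$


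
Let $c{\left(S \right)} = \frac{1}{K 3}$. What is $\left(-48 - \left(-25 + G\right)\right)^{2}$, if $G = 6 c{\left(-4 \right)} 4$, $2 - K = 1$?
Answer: $961$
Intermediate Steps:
$K = 1$ ($K = 2 - 1 = 1$)
$c{\left(S \right)} = \frac{1}{3}$ ($c{\left(S \right)} = \frac{1}{1 \cdot 3} = \frac{1}{3}$)
$G = 8$ ($G = 6 \cdot \frac{1}{3} \cdot 4 = 2 \cdot 4 = 8$)
$\left(-48 - \left(-25 + G\right)\right)^{2} = \left(-48 + \left(25 - 8\right)\right)^{2} = \left(-48 + 17\right)^{2} = \left(-31\right)^{2} = 961$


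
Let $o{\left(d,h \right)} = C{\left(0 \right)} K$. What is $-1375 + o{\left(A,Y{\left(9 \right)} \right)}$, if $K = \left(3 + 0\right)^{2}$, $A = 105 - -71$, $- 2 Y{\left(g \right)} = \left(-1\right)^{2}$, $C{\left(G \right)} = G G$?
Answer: $-1375$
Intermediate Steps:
$C{\left(G \right)} = G^{2}$
$Y{\left(g \right)} = - \frac{1}{2}$ ($Y{\left(g \right)} = - \frac{\left(-1\right)^{2}}{2} = \left(- \frac{1}{2}\right) 1 = - \frac{1}{2}$)
$A = 176$ ($A = 105 + 71 = 176$)
$K = 9$ ($K = 3^{2} = 9$)
$o{\left(d,h \right)} = 0$ ($o{\left(d,h \right)} = 0^{2} \cdot 9 = 0 \cdot 9 = 0$)
$-1375 + o{\left(A,Y{\left(9 \right)} \right)} = -1375 + 0 = -1375$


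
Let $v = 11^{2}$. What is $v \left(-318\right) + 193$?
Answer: $-38285$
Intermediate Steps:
$v = 121$
$v \left(-318\right) + 193 = 121 \left(-318\right) + 193 = -38478 + 193 = -38285$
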